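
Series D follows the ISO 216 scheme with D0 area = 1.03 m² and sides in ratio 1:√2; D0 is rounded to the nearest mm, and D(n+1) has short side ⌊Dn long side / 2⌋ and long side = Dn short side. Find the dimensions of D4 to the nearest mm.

213 × 301 mm

Let D0's short side be w mm. w · w√2 = 1.03 m² = 1,030,000 mm², so w ≈ 853.4 mm and w√2 ≈ 1206.9 mm → D0 = 853 × 1207 mm.
D1: ⌊1207/2⌋ × 853 = 603 × 853 mm
D2: ⌊853/2⌋ × 603 = 426 × 603 mm
D3: ⌊603/2⌋ × 426 = 301 × 426 mm
D4: ⌊426/2⌋ × 301 = 213 × 301 mm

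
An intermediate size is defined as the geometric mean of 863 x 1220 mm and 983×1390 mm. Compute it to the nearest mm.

921 × 1302 mm

Short side: √(863 · 983) = √848329 ≈ 921.0 → 921 mm
Long side: √(1220 · 1390) = √1695800 ≈ 1302.2 → 1302 mm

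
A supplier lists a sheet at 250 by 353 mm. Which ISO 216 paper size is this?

Aspect ratio 353/250 ≈ 1.412 — close to the ISO √2 ≈ 1.414.
In the B-series (B0 = 1000 × 1414 mm): B4 = 250 × 353 mm.

B4 (250 × 353 mm)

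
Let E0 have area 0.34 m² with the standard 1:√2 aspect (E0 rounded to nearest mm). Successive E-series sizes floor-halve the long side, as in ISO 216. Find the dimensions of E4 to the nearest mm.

Let E0's short side be w mm. w · w√2 = 0.34 m² = 340,000 mm², so w ≈ 490.3 mm and w√2 ≈ 693.4 mm → E0 = 490 × 693 mm.
E1: ⌊693/2⌋ × 490 = 346 × 490 mm
E2: ⌊490/2⌋ × 346 = 245 × 346 mm
E3: ⌊346/2⌋ × 245 = 173 × 245 mm
E4: ⌊245/2⌋ × 173 = 122 × 173 mm

122 × 173 mm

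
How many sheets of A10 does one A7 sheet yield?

A7 = 74 × 105 mm; A10 = 26 × 37 mm.
Each halving step doubles the count; 3 steps from A7 to A10.
2^3 = 8.

8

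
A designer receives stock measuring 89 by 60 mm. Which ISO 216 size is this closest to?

B8 (62 × 88 mm)

Aspect ratio 89/60 ≈ 1.483 (ISO target is √2 ≈ 1.414).
In the B-series (B0 = 1000 × 1414 mm): B8 = 62 × 88 mm.
Off by 3 mm total — nearest standard size.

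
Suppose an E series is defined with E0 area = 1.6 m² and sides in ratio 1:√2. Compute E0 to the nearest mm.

Let the short side be w mm. Then w · w√2 = 1.6 m² = 1,600,000 mm².
w² = 1,600,000/√2, so w ≈ 1063.7 mm; long side = w√2 ≈ 1504.2 mm.

1064 × 1504 mm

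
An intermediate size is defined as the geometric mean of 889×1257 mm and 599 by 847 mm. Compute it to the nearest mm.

Short side: √(889 · 599) = √532511 ≈ 729.7 → 730 mm
Long side: √(1257 · 847) = √1064679 ≈ 1031.8 → 1032 mm

730 × 1032 mm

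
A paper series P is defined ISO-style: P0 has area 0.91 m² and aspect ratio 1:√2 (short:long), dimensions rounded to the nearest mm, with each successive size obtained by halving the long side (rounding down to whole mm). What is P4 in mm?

200 × 283 mm

Let P0's short side be w mm. w · w√2 = 0.91 m² = 910,000 mm², so w ≈ 802.2 mm and w√2 ≈ 1134.4 mm → P0 = 802 × 1134 mm.
P1: ⌊1134/2⌋ × 802 = 567 × 802 mm
P2: ⌊802/2⌋ × 567 = 401 × 567 mm
P3: ⌊567/2⌋ × 401 = 283 × 401 mm
P4: ⌊401/2⌋ × 283 = 200 × 283 mm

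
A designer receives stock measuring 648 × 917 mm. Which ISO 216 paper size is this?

Aspect ratio 917/648 ≈ 1.415 — close to the ISO √2 ≈ 1.414.
In the C-series (envelope sizes, between A and B): C1 = 648 × 917 mm.

C1 (648 × 917 mm)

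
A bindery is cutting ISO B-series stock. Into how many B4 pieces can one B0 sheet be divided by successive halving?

Each ISO step halves the sheet: 1 × B0 → 2 × B1 → 4 × B2 → 8 × B3 → …
From B0 to B4 is 4 halving steps: 2^4 = 16.

16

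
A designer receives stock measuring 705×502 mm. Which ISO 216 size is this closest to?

Aspect ratio 705/502 ≈ 1.404 — close to the ISO √2 ≈ 1.414.
In the B-series (B0 = 1000 × 1414 mm): B2 = 500 × 707 mm.
Off by 4 mm total — nearest standard size.

B2 (500 × 707 mm)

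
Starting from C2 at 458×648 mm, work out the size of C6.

C3: ⌊648/2⌋ × 458 = 324 × 458 mm
C4: ⌊458/2⌋ × 324 = 229 × 324 mm
C5: ⌊324/2⌋ × 229 = 162 × 229 mm
C6: ⌊229/2⌋ × 162 = 114 × 162 mm

114 × 162 mm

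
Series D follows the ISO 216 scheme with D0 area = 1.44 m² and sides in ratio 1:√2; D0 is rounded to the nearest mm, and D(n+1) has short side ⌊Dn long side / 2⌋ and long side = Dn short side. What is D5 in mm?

178 × 252 mm

Let D0's short side be w mm. w · w√2 = 1.44 m² = 1,440,000 mm², so w ≈ 1009.1 mm and w√2 ≈ 1427.0 mm → D0 = 1009 × 1427 mm.
D1: ⌊1427/2⌋ × 1009 = 713 × 1009 mm
D2: ⌊1009/2⌋ × 713 = 504 × 713 mm
D3: ⌊713/2⌋ × 504 = 356 × 504 mm
D4: ⌊504/2⌋ × 356 = 252 × 356 mm
D5: ⌊356/2⌋ × 252 = 178 × 252 mm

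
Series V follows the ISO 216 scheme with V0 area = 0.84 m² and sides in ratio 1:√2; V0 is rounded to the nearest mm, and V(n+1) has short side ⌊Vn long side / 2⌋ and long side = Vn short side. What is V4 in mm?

Let V0's short side be w mm. w · w√2 = 0.84 m² = 840,000 mm², so w ≈ 770.7 mm and w√2 ≈ 1089.9 mm → V0 = 771 × 1090 mm.
V1: ⌊1090/2⌋ × 771 = 545 × 771 mm
V2: ⌊771/2⌋ × 545 = 385 × 545 mm
V3: ⌊545/2⌋ × 385 = 272 × 385 mm
V4: ⌊385/2⌋ × 272 = 192 × 272 mm

192 × 272 mm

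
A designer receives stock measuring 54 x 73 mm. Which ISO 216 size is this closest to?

A8 (52 × 74 mm)

Aspect ratio 73/54 ≈ 1.352 (ISO target is √2 ≈ 1.414).
In the A-series (A0 area = 1 m²): A8 = 52 × 74 mm.
Off by 3 mm total — nearest standard size.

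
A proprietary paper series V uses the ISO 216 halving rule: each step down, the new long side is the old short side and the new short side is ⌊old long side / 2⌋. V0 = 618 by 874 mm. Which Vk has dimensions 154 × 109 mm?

V5

V0: 618 × 874 mm
V1: 437 × 618 mm
V2: 309 × 437 mm
V3: 218 × 309 mm
V4: 154 × 218 mm
V5: 109 × 154 mm
V6: 77 × 109 mm
→ matches V5.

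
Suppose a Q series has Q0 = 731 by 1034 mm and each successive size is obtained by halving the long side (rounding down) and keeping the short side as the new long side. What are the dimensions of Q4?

182 × 258 mm

Q1: ⌊1034/2⌋ × 731 = 517 × 731 mm
Q2: ⌊731/2⌋ × 517 = 365 × 517 mm
Q3: ⌊517/2⌋ × 365 = 258 × 365 mm
Q4: ⌊365/2⌋ × 258 = 182 × 258 mm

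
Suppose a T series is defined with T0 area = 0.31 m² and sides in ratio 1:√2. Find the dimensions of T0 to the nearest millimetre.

Let the short side be w mm. Then w · w√2 = 0.31 m² = 310,000 mm².
w² = 310,000/√2, so w ≈ 468.2 mm; long side = w√2 ≈ 662.1 mm.

468 × 662 mm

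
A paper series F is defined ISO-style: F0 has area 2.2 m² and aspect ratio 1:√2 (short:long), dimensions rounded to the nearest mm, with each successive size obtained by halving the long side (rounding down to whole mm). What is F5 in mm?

Let F0's short side be w mm. w · w√2 = 2.2 m² = 2,200,000 mm², so w ≈ 1247.3 mm and w√2 ≈ 1763.9 mm → F0 = 1247 × 1764 mm.
F1: ⌊1764/2⌋ × 1247 = 882 × 1247 mm
F2: ⌊1247/2⌋ × 882 = 623 × 882 mm
F3: ⌊882/2⌋ × 623 = 441 × 623 mm
F4: ⌊623/2⌋ × 441 = 311 × 441 mm
F5: ⌊441/2⌋ × 311 = 220 × 311 mm

220 × 311 mm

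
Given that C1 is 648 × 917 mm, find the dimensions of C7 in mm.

C2: ⌊917/2⌋ × 648 = 458 × 648 mm
C3: ⌊648/2⌋ × 458 = 324 × 458 mm
C4: ⌊458/2⌋ × 324 = 229 × 324 mm
C5: ⌊324/2⌋ × 229 = 162 × 229 mm
C6: ⌊229/2⌋ × 162 = 114 × 162 mm
C7: ⌊162/2⌋ × 114 = 81 × 114 mm

81 × 114 mm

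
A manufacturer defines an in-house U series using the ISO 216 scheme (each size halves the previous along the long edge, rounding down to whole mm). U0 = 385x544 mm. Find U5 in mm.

U1: ⌊544/2⌋ × 385 = 272 × 385 mm
U2: ⌊385/2⌋ × 272 = 192 × 272 mm
U3: ⌊272/2⌋ × 192 = 136 × 192 mm
U4: ⌊192/2⌋ × 136 = 96 × 136 mm
U5: ⌊136/2⌋ × 96 = 68 × 96 mm

68 × 96 mm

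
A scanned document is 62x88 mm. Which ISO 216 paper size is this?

B8 (62 × 88 mm)

Aspect ratio 88/62 ≈ 1.419 — close to the ISO √2 ≈ 1.414.
In the B-series (B0 = 1000 × 1414 mm): B8 = 62 × 88 mm.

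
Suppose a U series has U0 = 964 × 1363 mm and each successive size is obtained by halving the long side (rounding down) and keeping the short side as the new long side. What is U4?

U1: ⌊1363/2⌋ × 964 = 681 × 964 mm
U2: ⌊964/2⌋ × 681 = 482 × 681 mm
U3: ⌊681/2⌋ × 482 = 340 × 482 mm
U4: ⌊482/2⌋ × 340 = 241 × 340 mm

241 × 340 mm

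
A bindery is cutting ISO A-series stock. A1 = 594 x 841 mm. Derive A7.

A2: ⌊841/2⌋ × 594 = 420 × 594 mm
A3: ⌊594/2⌋ × 420 = 297 × 420 mm
A4: ⌊420/2⌋ × 297 = 210 × 297 mm
A5: ⌊297/2⌋ × 210 = 148 × 210 mm
A6: ⌊210/2⌋ × 148 = 105 × 148 mm
A7: ⌊148/2⌋ × 105 = 74 × 105 mm

74 × 105 mm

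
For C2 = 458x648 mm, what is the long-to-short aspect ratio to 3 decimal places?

648 / 458 = 1.415
Matches √2 ≈ 1.414 — the ISO 216 defining ratio.

1.415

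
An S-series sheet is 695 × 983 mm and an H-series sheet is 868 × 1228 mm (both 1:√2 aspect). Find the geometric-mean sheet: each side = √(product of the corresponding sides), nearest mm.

777 × 1099 mm

Short side: √(695 · 868) = √603260 ≈ 776.7 → 777 mm
Long side: √(983 · 1228) = √1207124 ≈ 1098.7 → 1099 mm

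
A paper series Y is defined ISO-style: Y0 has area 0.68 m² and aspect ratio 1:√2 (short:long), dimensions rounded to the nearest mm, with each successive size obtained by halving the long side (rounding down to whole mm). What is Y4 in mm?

173 × 245 mm

Let Y0's short side be w mm. w · w√2 = 0.68 m² = 680,000 mm², so w ≈ 693.4 mm and w√2 ≈ 980.6 mm → Y0 = 693 × 981 mm.
Y1: ⌊981/2⌋ × 693 = 490 × 693 mm
Y2: ⌊693/2⌋ × 490 = 346 × 490 mm
Y3: ⌊490/2⌋ × 346 = 245 × 346 mm
Y4: ⌊346/2⌋ × 245 = 173 × 245 mm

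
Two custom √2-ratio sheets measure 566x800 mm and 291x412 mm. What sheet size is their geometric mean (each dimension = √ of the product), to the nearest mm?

Short side: √(566 · 291) = √164706 ≈ 405.8 → 406 mm
Long side: √(800 · 412) = √329600 ≈ 574.1 → 574 mm

406 × 574 mm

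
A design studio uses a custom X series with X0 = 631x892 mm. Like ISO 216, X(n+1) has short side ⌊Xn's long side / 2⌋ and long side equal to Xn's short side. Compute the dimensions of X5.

X1: ⌊892/2⌋ × 631 = 446 × 631 mm
X2: ⌊631/2⌋ × 446 = 315 × 446 mm
X3: ⌊446/2⌋ × 315 = 223 × 315 mm
X4: ⌊315/2⌋ × 223 = 157 × 223 mm
X5: ⌊223/2⌋ × 157 = 111 × 157 mm

111 × 157 mm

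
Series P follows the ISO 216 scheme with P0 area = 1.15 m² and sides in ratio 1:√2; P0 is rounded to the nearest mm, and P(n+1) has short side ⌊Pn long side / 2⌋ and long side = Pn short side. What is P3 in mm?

318 × 451 mm

Let P0's short side be w mm. w · w√2 = 1.15 m² = 1,150,000 mm², so w ≈ 901.8 mm and w√2 ≈ 1275.3 mm → P0 = 902 × 1275 mm.
P1: ⌊1275/2⌋ × 902 = 637 × 902 mm
P2: ⌊902/2⌋ × 637 = 451 × 637 mm
P3: ⌊637/2⌋ × 451 = 318 × 451 mm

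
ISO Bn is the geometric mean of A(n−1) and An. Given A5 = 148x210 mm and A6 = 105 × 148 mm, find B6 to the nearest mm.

125 × 176 mm

Short side: √(148 · 105) = √15540 ≈ 124.7 → 125 mm
Long side: √(210 · 148) = √31080 ≈ 176.3 → 176 mm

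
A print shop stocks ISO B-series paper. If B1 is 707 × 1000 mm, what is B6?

125 × 176 mm

B2: ⌊1000/2⌋ × 707 = 500 × 707 mm
B3: ⌊707/2⌋ × 500 = 353 × 500 mm
B4: ⌊500/2⌋ × 353 = 250 × 353 mm
B5: ⌊353/2⌋ × 250 = 176 × 250 mm
B6: ⌊250/2⌋ × 176 = 125 × 176 mm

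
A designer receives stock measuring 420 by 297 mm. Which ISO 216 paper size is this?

A3 (297 × 420 mm)

Aspect ratio 420/297 ≈ 1.414 — close to the ISO √2 ≈ 1.414.
In the A-series (A0 area = 1 m²): A3 = 297 × 420 mm.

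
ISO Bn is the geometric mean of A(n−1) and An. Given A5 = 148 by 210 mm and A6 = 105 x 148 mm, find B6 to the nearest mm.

125 × 176 mm

Short side: √(148 · 105) = √15540 ≈ 124.7 → 125 mm
Long side: √(210 · 148) = √31080 ≈ 176.3 → 176 mm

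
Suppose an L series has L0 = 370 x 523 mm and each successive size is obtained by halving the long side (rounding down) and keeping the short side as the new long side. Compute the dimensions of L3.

130 × 185 mm

L1: ⌊523/2⌋ × 370 = 261 × 370 mm
L2: ⌊370/2⌋ × 261 = 185 × 261 mm
L3: ⌊261/2⌋ × 185 = 130 × 185 mm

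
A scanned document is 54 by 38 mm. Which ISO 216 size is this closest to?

Aspect ratio 54/38 ≈ 1.421 — close to the ISO √2 ≈ 1.414.
In the A-series (A0 area = 1 m²): A9 = 37 × 52 mm.
Off by 3 mm total — nearest standard size.

A9 (37 × 52 mm)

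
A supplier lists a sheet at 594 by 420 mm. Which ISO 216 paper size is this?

A2 (420 × 594 mm)

Aspect ratio 594/420 ≈ 1.414 — close to the ISO √2 ≈ 1.414.
In the A-series (A0 area = 1 m²): A2 = 420 × 594 mm.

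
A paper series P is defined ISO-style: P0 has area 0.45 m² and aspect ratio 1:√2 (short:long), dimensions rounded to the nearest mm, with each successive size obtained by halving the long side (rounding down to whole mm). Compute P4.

Let P0's short side be w mm. w · w√2 = 0.45 m² = 450,000 mm², so w ≈ 564.1 mm and w√2 ≈ 797.7 mm → P0 = 564 × 798 mm.
P1: ⌊798/2⌋ × 564 = 399 × 564 mm
P2: ⌊564/2⌋ × 399 = 282 × 399 mm
P3: ⌊399/2⌋ × 282 = 199 × 282 mm
P4: ⌊282/2⌋ × 199 = 141 × 199 mm

141 × 199 mm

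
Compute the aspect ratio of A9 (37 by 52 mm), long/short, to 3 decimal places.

1.405

52 / 37 = 1.405
ISO 216 targets √2 ≈ 1.414; the -0.009 deviation is from mm rounding.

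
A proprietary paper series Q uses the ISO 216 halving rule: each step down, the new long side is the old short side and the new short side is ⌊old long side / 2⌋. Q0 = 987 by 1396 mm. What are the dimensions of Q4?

246 × 349 mm

Q1: ⌊1396/2⌋ × 987 = 698 × 987 mm
Q2: ⌊987/2⌋ × 698 = 493 × 698 mm
Q3: ⌊698/2⌋ × 493 = 349 × 493 mm
Q4: ⌊493/2⌋ × 349 = 246 × 349 mm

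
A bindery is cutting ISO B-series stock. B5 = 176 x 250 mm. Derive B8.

62 × 88 mm

B6: ⌊250/2⌋ × 176 = 125 × 176 mm
B7: ⌊176/2⌋ × 125 = 88 × 125 mm
B8: ⌊125/2⌋ × 88 = 62 × 88 mm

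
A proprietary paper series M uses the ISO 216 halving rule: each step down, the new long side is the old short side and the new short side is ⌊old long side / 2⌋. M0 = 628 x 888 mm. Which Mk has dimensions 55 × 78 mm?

M0: 628 × 888 mm
M1: 444 × 628 mm
M2: 314 × 444 mm
M3: 222 × 314 mm
M4: 157 × 222 mm
M5: 111 × 157 mm
M6: 78 × 111 mm
M7: 55 × 78 mm
M8: 39 × 55 mm
→ matches M7.

M7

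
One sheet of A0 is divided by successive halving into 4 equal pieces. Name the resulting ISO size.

A2

4 = 2^2, so 2 halving steps.
A0 → A1 → … → A2 after 2 steps.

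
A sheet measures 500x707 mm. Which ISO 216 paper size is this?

Aspect ratio 707/500 ≈ 1.414 — close to the ISO √2 ≈ 1.414.
In the B-series (B0 = 1000 × 1414 mm): B2 = 500 × 707 mm.

B2 (500 × 707 mm)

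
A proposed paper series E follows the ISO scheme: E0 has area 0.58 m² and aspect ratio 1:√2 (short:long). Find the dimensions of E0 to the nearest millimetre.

640 × 906 mm

Let the short side be w mm. Then w · w√2 = 0.58 m² = 580,000 mm².
w² = 580,000/√2, so w ≈ 640.4 mm; long side = w√2 ≈ 905.7 mm.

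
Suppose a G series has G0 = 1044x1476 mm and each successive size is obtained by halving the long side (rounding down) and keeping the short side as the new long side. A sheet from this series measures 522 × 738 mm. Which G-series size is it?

G0: 1044 × 1476 mm
G1: 738 × 1044 mm
G2: 522 × 738 mm
G3: 369 × 522 mm
→ matches G2.

G2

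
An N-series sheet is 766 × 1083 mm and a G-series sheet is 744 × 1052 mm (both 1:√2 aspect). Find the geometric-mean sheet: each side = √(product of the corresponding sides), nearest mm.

755 × 1067 mm

Short side: √(766 · 744) = √569904 ≈ 754.9 → 755 mm
Long side: √(1083 · 1052) = √1139316 ≈ 1067.4 → 1067 mm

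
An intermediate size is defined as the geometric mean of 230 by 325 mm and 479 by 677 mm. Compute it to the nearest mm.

332 × 469 mm

Short side: √(230 · 479) = √110170 ≈ 331.9 → 332 mm
Long side: √(325 · 677) = √220025 ≈ 469.1 → 469 mm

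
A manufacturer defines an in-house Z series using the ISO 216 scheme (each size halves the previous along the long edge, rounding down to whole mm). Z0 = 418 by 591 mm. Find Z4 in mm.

104 × 147 mm

Z1: ⌊591/2⌋ × 418 = 295 × 418 mm
Z2: ⌊418/2⌋ × 295 = 209 × 295 mm
Z3: ⌊295/2⌋ × 209 = 147 × 209 mm
Z4: ⌊209/2⌋ × 147 = 104 × 147 mm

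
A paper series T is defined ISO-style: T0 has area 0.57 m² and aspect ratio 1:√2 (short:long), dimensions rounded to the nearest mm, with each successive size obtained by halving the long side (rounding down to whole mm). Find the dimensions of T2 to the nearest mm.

317 × 449 mm

Let T0's short side be w mm. w · w√2 = 0.57 m² = 570,000 mm², so w ≈ 634.9 mm and w√2 ≈ 897.8 mm → T0 = 635 × 898 mm.
T1: ⌊898/2⌋ × 635 = 449 × 635 mm
T2: ⌊635/2⌋ × 449 = 317 × 449 mm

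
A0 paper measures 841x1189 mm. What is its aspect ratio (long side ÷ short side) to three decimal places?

1189 / 841 = 1.414
Matches √2 ≈ 1.414 — the ISO 216 defining ratio.

1.414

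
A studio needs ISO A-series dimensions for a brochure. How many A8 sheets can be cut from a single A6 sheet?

4

Each ISO step halves the sheet: 1 × A6 → 2 × A7 → 4 × A8
From A6 to A8 is 2 halving steps: 2^2 = 4.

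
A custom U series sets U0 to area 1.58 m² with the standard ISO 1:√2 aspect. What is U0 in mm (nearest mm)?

1057 × 1495 mm

Let the short side be w mm. Then w · w√2 = 1.58 m² = 1,580,000 mm².
w² = 1,580,000/√2, so w ≈ 1057.0 mm; long side = w√2 ≈ 1494.8 mm.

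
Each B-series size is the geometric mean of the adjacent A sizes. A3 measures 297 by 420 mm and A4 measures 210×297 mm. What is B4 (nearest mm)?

Short side: √(297 · 210) = √62370 ≈ 249.7 → 250 mm
Long side: √(420 · 297) = √124740 ≈ 353.2 → 353 mm

250 × 353 mm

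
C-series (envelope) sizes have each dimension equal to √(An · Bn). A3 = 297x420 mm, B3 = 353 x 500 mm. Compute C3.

324 × 458 mm

Short side: √(297 · 353) = √104841 ≈ 323.8 → 324 mm
Long side: √(420 · 500) = √210000 ≈ 458.3 → 458 mm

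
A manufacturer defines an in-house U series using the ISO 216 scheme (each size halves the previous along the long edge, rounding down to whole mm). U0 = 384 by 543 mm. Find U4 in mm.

U1: ⌊543/2⌋ × 384 = 271 × 384 mm
U2: ⌊384/2⌋ × 271 = 192 × 271 mm
U3: ⌊271/2⌋ × 192 = 135 × 192 mm
U4: ⌊192/2⌋ × 135 = 96 × 135 mm

96 × 135 mm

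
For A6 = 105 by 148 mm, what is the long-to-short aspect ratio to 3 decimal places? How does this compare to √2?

148 / 105 = 1.410
ISO 216 targets √2 ≈ 1.414; the -0.005 deviation is from mm rounding.

1.410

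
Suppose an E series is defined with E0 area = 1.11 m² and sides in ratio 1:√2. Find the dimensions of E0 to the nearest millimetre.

Let the short side be w mm. Then w · w√2 = 1.11 m² = 1,110,000 mm².
w² = 1,110,000/√2, so w ≈ 885.9 mm; long side = w√2 ≈ 1252.9 mm.

886 × 1253 mm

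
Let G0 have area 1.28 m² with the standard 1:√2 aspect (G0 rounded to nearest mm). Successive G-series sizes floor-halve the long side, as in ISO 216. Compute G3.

Let G0's short side be w mm. w · w√2 = 1.28 m² = 1,280,000 mm², so w ≈ 951.4 mm and w√2 ≈ 1345.4 mm → G0 = 951 × 1345 mm.
G1: ⌊1345/2⌋ × 951 = 672 × 951 mm
G2: ⌊951/2⌋ × 672 = 475 × 672 mm
G3: ⌊672/2⌋ × 475 = 336 × 475 mm

336 × 475 mm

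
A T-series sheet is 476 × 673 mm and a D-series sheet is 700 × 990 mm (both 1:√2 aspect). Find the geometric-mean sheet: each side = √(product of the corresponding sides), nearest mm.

577 × 816 mm

Short side: √(476 · 700) = √333200 ≈ 577.2 → 577 mm
Long side: √(673 · 990) = √666270 ≈ 816.3 → 816 mm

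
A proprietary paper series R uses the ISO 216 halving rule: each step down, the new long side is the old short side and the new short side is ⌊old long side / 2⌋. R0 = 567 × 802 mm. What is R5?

100 × 141 mm

R1: ⌊802/2⌋ × 567 = 401 × 567 mm
R2: ⌊567/2⌋ × 401 = 283 × 401 mm
R3: ⌊401/2⌋ × 283 = 200 × 283 mm
R4: ⌊283/2⌋ × 200 = 141 × 200 mm
R5: ⌊200/2⌋ × 141 = 100 × 141 mm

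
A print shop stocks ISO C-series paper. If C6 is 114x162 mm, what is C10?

28 × 40 mm

C7: ⌊162/2⌋ × 114 = 81 × 114 mm
C8: ⌊114/2⌋ × 81 = 57 × 81 mm
C9: ⌊81/2⌋ × 57 = 40 × 57 mm
C10: ⌊57/2⌋ × 40 = 28 × 40 mm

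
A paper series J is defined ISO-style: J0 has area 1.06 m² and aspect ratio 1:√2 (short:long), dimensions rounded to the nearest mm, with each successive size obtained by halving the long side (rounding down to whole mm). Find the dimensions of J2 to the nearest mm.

Let J0's short side be w mm. w · w√2 = 1.06 m² = 1,060,000 mm², so w ≈ 865.8 mm and w√2 ≈ 1224.4 mm → J0 = 866 × 1224 mm.
J1: ⌊1224/2⌋ × 866 = 612 × 866 mm
J2: ⌊866/2⌋ × 612 = 433 × 612 mm

433 × 612 mm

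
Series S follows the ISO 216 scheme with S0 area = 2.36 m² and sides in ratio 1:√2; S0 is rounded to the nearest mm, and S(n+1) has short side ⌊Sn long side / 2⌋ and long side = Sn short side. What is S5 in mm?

228 × 323 mm

Let S0's short side be w mm. w · w√2 = 2.36 m² = 2,360,000 mm², so w ≈ 1291.8 mm and w√2 ≈ 1826.9 mm → S0 = 1292 × 1827 mm.
S1: ⌊1827/2⌋ × 1292 = 913 × 1292 mm
S2: ⌊1292/2⌋ × 913 = 646 × 913 mm
S3: ⌊913/2⌋ × 646 = 456 × 646 mm
S4: ⌊646/2⌋ × 456 = 323 × 456 mm
S5: ⌊456/2⌋ × 323 = 228 × 323 mm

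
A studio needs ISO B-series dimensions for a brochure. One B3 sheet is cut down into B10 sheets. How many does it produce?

128

Each ISO step halves the sheet: 1 × B3 → 2 × B4 → 4 × B5 → 8 × B6 → …
From B3 to B10 is 7 halving steps: 2^7 = 128.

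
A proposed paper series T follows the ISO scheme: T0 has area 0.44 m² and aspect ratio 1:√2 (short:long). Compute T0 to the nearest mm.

558 × 789 mm

Let the short side be w mm. Then w · w√2 = 0.44 m² = 440,000 mm².
w² = 440,000/√2, so w ≈ 557.8 mm; long side = w√2 ≈ 788.8 mm.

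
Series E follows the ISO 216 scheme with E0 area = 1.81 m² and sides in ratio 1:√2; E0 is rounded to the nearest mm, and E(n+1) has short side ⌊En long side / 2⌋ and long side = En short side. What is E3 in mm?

Let E0's short side be w mm. w · w√2 = 1.81 m² = 1,810,000 mm², so w ≈ 1131.3 mm and w√2 ≈ 1599.9 mm → E0 = 1131 × 1600 mm.
E1: ⌊1600/2⌋ × 1131 = 800 × 1131 mm
E2: ⌊1131/2⌋ × 800 = 565 × 800 mm
E3: ⌊800/2⌋ × 565 = 400 × 565 mm

400 × 565 mm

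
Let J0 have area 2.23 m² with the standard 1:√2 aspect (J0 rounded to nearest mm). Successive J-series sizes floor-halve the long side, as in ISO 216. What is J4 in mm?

314 × 444 mm

Let J0's short side be w mm. w · w√2 = 2.23 m² = 2,230,000 mm², so w ≈ 1255.7 mm and w√2 ≈ 1775.9 mm → J0 = 1256 × 1776 mm.
J1: ⌊1776/2⌋ × 1256 = 888 × 1256 mm
J2: ⌊1256/2⌋ × 888 = 628 × 888 mm
J3: ⌊888/2⌋ × 628 = 444 × 628 mm
J4: ⌊628/2⌋ × 444 = 314 × 444 mm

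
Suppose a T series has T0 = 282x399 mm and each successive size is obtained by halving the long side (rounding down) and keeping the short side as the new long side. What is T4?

70 × 99 mm

T1: ⌊399/2⌋ × 282 = 199 × 282 mm
T2: ⌊282/2⌋ × 199 = 141 × 199 mm
T3: ⌊199/2⌋ × 141 = 99 × 141 mm
T4: ⌊141/2⌋ × 99 = 70 × 99 mm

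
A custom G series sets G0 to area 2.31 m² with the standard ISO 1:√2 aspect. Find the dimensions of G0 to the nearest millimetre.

1278 × 1807 mm

Let the short side be w mm. Then w · w√2 = 2.31 m² = 2,310,000 mm².
w² = 2,310,000/√2, so w ≈ 1278.1 mm; long side = w√2 ≈ 1807.4 mm.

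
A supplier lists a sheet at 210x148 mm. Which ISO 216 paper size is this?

Aspect ratio 210/148 ≈ 1.419 — close to the ISO √2 ≈ 1.414.
In the A-series (A0 area = 1 m²): A5 = 148 × 210 mm.

A5 (148 × 210 mm)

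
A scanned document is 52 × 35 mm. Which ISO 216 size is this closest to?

A9 (37 × 52 mm)

Aspect ratio 52/35 ≈ 1.486 (ISO target is √2 ≈ 1.414).
In the A-series (A0 area = 1 m²): A9 = 37 × 52 mm.
Off by 2 mm total — nearest standard size.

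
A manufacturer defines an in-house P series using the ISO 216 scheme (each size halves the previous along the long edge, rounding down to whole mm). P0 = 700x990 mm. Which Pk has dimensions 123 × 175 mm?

P5

P0: 700 × 990 mm
P1: 495 × 700 mm
P2: 350 × 495 mm
P3: 247 × 350 mm
P4: 175 × 247 mm
P5: 123 × 175 mm
P6: 87 × 123 mm
→ matches P5.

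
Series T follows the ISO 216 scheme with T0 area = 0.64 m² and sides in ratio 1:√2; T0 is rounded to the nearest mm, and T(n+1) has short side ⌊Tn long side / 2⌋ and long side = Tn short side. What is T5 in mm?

118 × 168 mm

Let T0's short side be w mm. w · w√2 = 0.64 m² = 640,000 mm², so w ≈ 672.7 mm and w√2 ≈ 951.4 mm → T0 = 673 × 951 mm.
T1: ⌊951/2⌋ × 673 = 475 × 673 mm
T2: ⌊673/2⌋ × 475 = 336 × 475 mm
T3: ⌊475/2⌋ × 336 = 237 × 336 mm
T4: ⌊336/2⌋ × 237 = 168 × 237 mm
T5: ⌊237/2⌋ × 168 = 118 × 168 mm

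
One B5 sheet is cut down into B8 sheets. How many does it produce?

8

Each ISO step halves the sheet: 1 × B5 → 2 × B6 → 4 × B7 → 8 × B8
From B5 to B8 is 3 halving steps: 2^3 = 8.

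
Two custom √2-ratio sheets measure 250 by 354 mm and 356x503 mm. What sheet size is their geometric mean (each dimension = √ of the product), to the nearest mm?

Short side: √(250 · 356) = √89000 ≈ 298.3 → 298 mm
Long side: √(354 · 503) = √178062 ≈ 422.0 → 422 mm

298 × 422 mm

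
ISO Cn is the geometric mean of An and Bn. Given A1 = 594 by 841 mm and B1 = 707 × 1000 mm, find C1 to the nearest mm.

648 × 917 mm

Short side: √(594 · 707) = √419958 ≈ 648.0 → 648 mm
Long side: √(841 · 1000) = √841000 ≈ 917.1 → 917 mm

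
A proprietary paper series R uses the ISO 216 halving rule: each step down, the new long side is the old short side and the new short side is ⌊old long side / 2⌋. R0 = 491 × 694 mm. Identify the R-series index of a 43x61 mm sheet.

R0: 491 × 694 mm
R1: 347 × 491 mm
R2: 245 × 347 mm
R3: 173 × 245 mm
R4: 122 × 173 mm
R5: 86 × 122 mm
R6: 61 × 86 mm
R7: 43 × 61 mm
R8: 30 × 43 mm
→ matches R7.

R7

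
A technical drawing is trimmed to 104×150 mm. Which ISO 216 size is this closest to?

A6 (105 × 148 mm)

Aspect ratio 150/104 ≈ 1.442 (ISO target is √2 ≈ 1.414).
In the A-series (A0 area = 1 m²): A6 = 105 × 148 mm.
Off by 3 mm total — nearest standard size.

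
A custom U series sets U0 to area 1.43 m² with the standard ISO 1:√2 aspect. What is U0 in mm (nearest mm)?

Let the short side be w mm. Then w · w√2 = 1.43 m² = 1,430,000 mm².
w² = 1,430,000/√2, so w ≈ 1005.6 mm; long side = w√2 ≈ 1422.1 mm.

1006 × 1422 mm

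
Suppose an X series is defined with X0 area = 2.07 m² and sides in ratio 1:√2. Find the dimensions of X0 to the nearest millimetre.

Let the short side be w mm. Then w · w√2 = 2.07 m² = 2,070,000 mm².
w² = 2,070,000/√2, so w ≈ 1209.8 mm; long side = w√2 ≈ 1711.0 mm.

1210 × 1711 mm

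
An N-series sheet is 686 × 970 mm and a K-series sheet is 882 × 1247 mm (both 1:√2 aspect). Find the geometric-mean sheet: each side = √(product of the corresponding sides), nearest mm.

Short side: √(686 · 882) = √605052 ≈ 777.9 → 778 mm
Long side: √(970 · 1247) = √1209590 ≈ 1099.8 → 1100 mm

778 × 1100 mm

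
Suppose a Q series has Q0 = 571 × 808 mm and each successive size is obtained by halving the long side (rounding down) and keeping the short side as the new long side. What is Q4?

Q1 = 404 × 571 mm (from Q0 by 1 halving).
Q2: ⌊571/2⌋ × 404 = 285 × 404 mm
Q3: ⌊404/2⌋ × 285 = 202 × 285 mm
Q4: ⌊285/2⌋ × 202 = 142 × 202 mm

142 × 202 mm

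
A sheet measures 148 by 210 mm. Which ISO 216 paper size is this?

Aspect ratio 210/148 ≈ 1.419 — close to the ISO √2 ≈ 1.414.
In the A-series (A0 area = 1 m²): A5 = 148 × 210 mm.

A5 (148 × 210 mm)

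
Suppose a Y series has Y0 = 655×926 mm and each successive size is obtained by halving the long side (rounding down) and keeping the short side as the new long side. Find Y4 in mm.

163 × 231 mm

Y1 = 463 × 655 mm (from Y0 by 1 halving).
Y2: ⌊655/2⌋ × 463 = 327 × 463 mm
Y3: ⌊463/2⌋ × 327 = 231 × 327 mm
Y4: ⌊327/2⌋ × 231 = 163 × 231 mm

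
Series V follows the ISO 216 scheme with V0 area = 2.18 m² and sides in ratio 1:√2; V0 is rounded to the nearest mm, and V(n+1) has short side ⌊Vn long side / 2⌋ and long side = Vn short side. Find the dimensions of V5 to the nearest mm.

Let V0's short side be w mm. w · w√2 = 2.18 m² = 2,180,000 mm², so w ≈ 1241.6 mm and w√2 ≈ 1755.8 mm → V0 = 1242 × 1756 mm.
V1: ⌊1756/2⌋ × 1242 = 878 × 1242 mm
V2: ⌊1242/2⌋ × 878 = 621 × 878 mm
V3: ⌊878/2⌋ × 621 = 439 × 621 mm
V4: ⌊621/2⌋ × 439 = 310 × 439 mm
V5: ⌊439/2⌋ × 310 = 219 × 310 mm

219 × 310 mm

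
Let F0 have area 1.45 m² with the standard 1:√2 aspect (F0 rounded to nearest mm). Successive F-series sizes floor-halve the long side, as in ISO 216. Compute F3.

Let F0's short side be w mm. w · w√2 = 1.45 m² = 1,450,000 mm², so w ≈ 1012.6 mm and w√2 ≈ 1432.0 mm → F0 = 1013 × 1432 mm.
F1: ⌊1432/2⌋ × 1013 = 716 × 1013 mm
F2: ⌊1013/2⌋ × 716 = 506 × 716 mm
F3: ⌊716/2⌋ × 506 = 358 × 506 mm

358 × 506 mm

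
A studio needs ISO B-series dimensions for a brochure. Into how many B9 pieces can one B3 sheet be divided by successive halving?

64

Each ISO step halves the sheet: 1 × B3 → 2 × B4 → 4 × B5 → 8 × B6 → …
From B3 to B9 is 6 halving steps: 2^6 = 64.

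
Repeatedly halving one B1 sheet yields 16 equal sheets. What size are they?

16 = 2^4, so 4 halving steps.
B1 → B2 → … → B5 after 4 steps.

B5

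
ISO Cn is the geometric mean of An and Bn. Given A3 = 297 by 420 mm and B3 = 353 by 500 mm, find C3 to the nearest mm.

324 × 458 mm

Short side: √(297 · 353) = √104841 ≈ 323.8 → 324 mm
Long side: √(420 · 500) = √210000 ≈ 458.3 → 458 mm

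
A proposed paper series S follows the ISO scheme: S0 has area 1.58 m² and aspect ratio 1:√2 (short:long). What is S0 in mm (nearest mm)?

Let the short side be w mm. Then w · w√2 = 1.58 m² = 1,580,000 mm².
w² = 1,580,000/√2, so w ≈ 1057.0 mm; long side = w√2 ≈ 1494.8 mm.

1057 × 1495 mm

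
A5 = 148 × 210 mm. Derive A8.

52 × 74 mm

A6: ⌊210/2⌋ × 148 = 105 × 148 mm
A7: ⌊148/2⌋ × 105 = 74 × 105 mm
A8: ⌊105/2⌋ × 74 = 52 × 74 mm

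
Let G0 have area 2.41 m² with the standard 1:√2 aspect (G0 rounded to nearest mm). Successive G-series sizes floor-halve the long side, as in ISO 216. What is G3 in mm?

461 × 652 mm

Let G0's short side be w mm. w · w√2 = 2.41 m² = 2,410,000 mm², so w ≈ 1305.4 mm and w√2 ≈ 1846.1 mm → G0 = 1305 × 1846 mm.
G1: ⌊1846/2⌋ × 1305 = 923 × 1305 mm
G2: ⌊1305/2⌋ × 923 = 652 × 923 mm
G3: ⌊923/2⌋ × 652 = 461 × 652 mm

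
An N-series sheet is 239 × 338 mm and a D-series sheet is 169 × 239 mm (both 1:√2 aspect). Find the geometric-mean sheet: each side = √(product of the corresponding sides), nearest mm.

Short side: √(239 · 169) = √40391 ≈ 201.0 → 201 mm
Long side: √(338 · 239) = √80782 ≈ 284.2 → 284 mm

201 × 284 mm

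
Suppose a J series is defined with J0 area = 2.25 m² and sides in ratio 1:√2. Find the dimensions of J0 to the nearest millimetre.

Let the short side be w mm. Then w · w√2 = 2.25 m² = 2,250,000 mm².
w² = 2,250,000/√2, so w ≈ 1261.3 mm; long side = w√2 ≈ 1783.8 mm.

1261 × 1784 mm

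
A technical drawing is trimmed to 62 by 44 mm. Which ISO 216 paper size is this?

B9 (44 × 62 mm)

Aspect ratio 62/44 ≈ 1.409 — close to the ISO √2 ≈ 1.414.
In the B-series (B0 = 1000 × 1414 mm): B9 = 44 × 62 mm.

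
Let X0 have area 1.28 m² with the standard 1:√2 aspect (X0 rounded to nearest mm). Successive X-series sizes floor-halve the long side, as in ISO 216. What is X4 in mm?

237 × 336 mm

Let X0's short side be w mm. w · w√2 = 1.28 m² = 1,280,000 mm², so w ≈ 951.4 mm and w√2 ≈ 1345.4 mm → X0 = 951 × 1345 mm.
X1: ⌊1345/2⌋ × 951 = 672 × 951 mm
X2: ⌊951/2⌋ × 672 = 475 × 672 mm
X3: ⌊672/2⌋ × 475 = 336 × 475 mm
X4: ⌊475/2⌋ × 336 = 237 × 336 mm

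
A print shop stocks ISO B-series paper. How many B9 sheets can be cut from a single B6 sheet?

B6 = 125 × 176 mm; B9 = 44 × 62 mm.
Each halving step doubles the count; 3 steps from B6 to B9.
2^3 = 8.

8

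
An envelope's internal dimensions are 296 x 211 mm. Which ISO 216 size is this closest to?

A4 (210 × 297 mm)

Aspect ratio 296/211 ≈ 1.403 — close to the ISO √2 ≈ 1.414.
In the A-series (A0 area = 1 m²): A4 = 210 × 297 mm.
Off by 2 mm total — nearest standard size.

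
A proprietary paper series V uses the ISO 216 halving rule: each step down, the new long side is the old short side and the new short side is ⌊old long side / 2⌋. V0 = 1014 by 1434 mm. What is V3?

358 × 507 mm

V1: ⌊1434/2⌋ × 1014 = 717 × 1014 mm
V2: ⌊1014/2⌋ × 717 = 507 × 717 mm
V3: ⌊717/2⌋ × 507 = 358 × 507 mm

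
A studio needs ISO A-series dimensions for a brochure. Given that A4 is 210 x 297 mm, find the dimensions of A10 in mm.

A5: ⌊297/2⌋ × 210 = 148 × 210 mm
A6: ⌊210/2⌋ × 148 = 105 × 148 mm
A7: ⌊148/2⌋ × 105 = 74 × 105 mm
A8: ⌊105/2⌋ × 74 = 52 × 74 mm
A9: ⌊74/2⌋ × 52 = 37 × 52 mm
A10: ⌊52/2⌋ × 37 = 26 × 37 mm

26 × 37 mm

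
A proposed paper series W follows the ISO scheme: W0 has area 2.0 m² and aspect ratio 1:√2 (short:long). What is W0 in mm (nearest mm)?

Let the short side be w mm. Then w · w√2 = 2.0 m² = 2,000,000 mm².
w² = 2,000,000/√2, so w ≈ 1189.2 mm; long side = w√2 ≈ 1681.8 mm.

1189 × 1682 mm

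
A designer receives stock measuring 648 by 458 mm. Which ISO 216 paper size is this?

Aspect ratio 648/458 ≈ 1.415 — close to the ISO √2 ≈ 1.414.
In the C-series (envelope sizes, between A and B): C2 = 458 × 648 mm.

C2 (458 × 648 mm)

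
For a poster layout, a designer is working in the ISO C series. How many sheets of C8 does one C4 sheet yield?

Each ISO step halves the sheet: 1 × C4 → 2 × C5 → 4 × C6 → 8 × C7 → …
From C4 to C8 is 4 halving steps: 2^4 = 16.

16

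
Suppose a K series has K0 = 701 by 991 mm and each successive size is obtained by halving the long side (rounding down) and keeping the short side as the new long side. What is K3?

K1: ⌊991/2⌋ × 701 = 495 × 701 mm
K2: ⌊701/2⌋ × 495 = 350 × 495 mm
K3: ⌊495/2⌋ × 350 = 247 × 350 mm

247 × 350 mm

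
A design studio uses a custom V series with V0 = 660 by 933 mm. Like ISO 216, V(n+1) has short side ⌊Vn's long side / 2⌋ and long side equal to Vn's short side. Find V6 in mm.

82 × 116 mm

V1 = 466 × 660 mm (from V0 by 1 halving).
V2: ⌊660/2⌋ × 466 = 330 × 466 mm
V3: ⌊466/2⌋ × 330 = 233 × 330 mm
V4: ⌊330/2⌋ × 233 = 165 × 233 mm
V5: ⌊233/2⌋ × 165 = 116 × 165 mm
V6: ⌊165/2⌋ × 116 = 82 × 116 mm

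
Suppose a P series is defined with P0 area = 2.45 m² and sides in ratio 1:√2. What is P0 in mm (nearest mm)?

Let the short side be w mm. Then w · w√2 = 2.45 m² = 2,450,000 mm².
w² = 2,450,000/√2, so w ≈ 1316.2 mm; long side = w√2 ≈ 1861.4 mm.

1316 × 1861 mm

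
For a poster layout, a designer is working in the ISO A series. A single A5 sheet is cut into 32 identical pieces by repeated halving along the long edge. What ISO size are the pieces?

A10

32 = 2^5, so 5 halving steps.
A5 → A6 → … → A10 after 5 steps.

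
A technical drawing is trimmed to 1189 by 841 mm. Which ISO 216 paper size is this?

A0 (841 × 1189 mm)

Aspect ratio 1189/841 ≈ 1.414 — close to the ISO √2 ≈ 1.414.
In the A-series (A0 area = 1 m²): A0 = 841 × 1189 mm.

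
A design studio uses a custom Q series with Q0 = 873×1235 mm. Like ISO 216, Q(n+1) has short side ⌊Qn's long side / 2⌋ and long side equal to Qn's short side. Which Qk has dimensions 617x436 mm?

Q2

Q0: 873 × 1235 mm
Q1: 617 × 873 mm
Q2: 436 × 617 mm
Q3: 308 × 436 mm
→ matches Q2.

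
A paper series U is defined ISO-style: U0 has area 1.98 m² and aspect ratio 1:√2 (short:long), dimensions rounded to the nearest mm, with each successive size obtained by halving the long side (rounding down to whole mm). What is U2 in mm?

591 × 836 mm

Let U0's short side be w mm. w · w√2 = 1.98 m² = 1,980,000 mm², so w ≈ 1183.2 mm and w√2 ≈ 1673.4 mm → U0 = 1183 × 1673 mm.
U1: ⌊1673/2⌋ × 1183 = 836 × 1183 mm
U2: ⌊1183/2⌋ × 836 = 591 × 836 mm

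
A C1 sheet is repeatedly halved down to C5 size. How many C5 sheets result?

Each ISO step halves the sheet: 1 × C1 → 2 × C2 → 4 × C3 → 8 × C4 → …
From C1 to C5 is 4 halving steps: 2^4 = 16.

16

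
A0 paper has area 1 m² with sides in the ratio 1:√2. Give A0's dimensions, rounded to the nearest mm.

841 × 1189 mm

Let the short side be w mm. Then the long side is w√2 and w · w√2 = 10⁶ mm².
w² = 10⁶/√2, so w = 1000 / 2^(1/4) ≈ 840.9 mm; long side = 1000 · 2^(1/4) ≈ 1189.2 mm.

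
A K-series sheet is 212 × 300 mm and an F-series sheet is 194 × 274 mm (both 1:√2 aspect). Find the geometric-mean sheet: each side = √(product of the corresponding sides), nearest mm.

Short side: √(212 · 194) = √41128 ≈ 202.8 → 203 mm
Long side: √(300 · 274) = √82200 ≈ 286.7 → 287 mm

203 × 287 mm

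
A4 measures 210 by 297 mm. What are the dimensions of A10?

A5: ⌊297/2⌋ × 210 = 148 × 210 mm
A6: ⌊210/2⌋ × 148 = 105 × 148 mm
A7: ⌊148/2⌋ × 105 = 74 × 105 mm
A8: ⌊105/2⌋ × 74 = 52 × 74 mm
A9: ⌊74/2⌋ × 52 = 37 × 52 mm
A10: ⌊52/2⌋ × 37 = 26 × 37 mm

26 × 37 mm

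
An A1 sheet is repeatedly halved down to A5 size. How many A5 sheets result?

16

A1 = 594 × 841 mm; A5 = 148 × 210 mm.
Each halving step doubles the count; 4 steps from A1 to A5.
2^4 = 16.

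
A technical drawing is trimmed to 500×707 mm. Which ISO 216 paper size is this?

Aspect ratio 707/500 ≈ 1.414 — close to the ISO √2 ≈ 1.414.
In the B-series (B0 = 1000 × 1414 mm): B2 = 500 × 707 mm.

B2 (500 × 707 mm)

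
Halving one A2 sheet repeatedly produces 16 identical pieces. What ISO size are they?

A6

16 = 2^4, so 4 halving steps.
A2 → A3 → … → A6 after 4 steps.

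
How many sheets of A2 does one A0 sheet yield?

4

A0 = 841 × 1189 mm; A2 = 420 × 594 mm.
Each halving step doubles the count; 2 steps from A0 to A2.
2^2 = 4.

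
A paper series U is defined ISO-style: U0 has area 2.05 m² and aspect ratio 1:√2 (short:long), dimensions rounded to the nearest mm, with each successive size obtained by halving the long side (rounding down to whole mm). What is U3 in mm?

Let U0's short side be w mm. w · w√2 = 2.05 m² = 2,050,000 mm², so w ≈ 1204.0 mm and w√2 ≈ 1702.7 mm → U0 = 1204 × 1703 mm.
U1: ⌊1703/2⌋ × 1204 = 851 × 1204 mm
U2: ⌊1204/2⌋ × 851 = 602 × 851 mm
U3: ⌊851/2⌋ × 602 = 425 × 602 mm

425 × 602 mm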